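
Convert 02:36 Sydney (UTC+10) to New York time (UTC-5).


Time difference = UTC-5 - UTC+10 = -15 hours
New hour = (2 -15) mod 24
= -13 mod 24 = 11
Minutes unchanged → 11:36; -13 < 0 → previous day

11:36 (previous day)


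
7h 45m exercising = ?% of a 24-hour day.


Time: 465 minutes
Day: 1440 minutes
Percentage = (465/1440) × 100 ≈ 32.3%

32.3%


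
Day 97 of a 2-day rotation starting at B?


Shifts: A, B
Start: B (index 1)
Day 97: (1 + 97 - 1) mod 2
= 97 mod 2
= 1
Index 1 → shift B

Shift B


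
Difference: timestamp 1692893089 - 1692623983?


Difference = 1692893089 - 1692623983 = 269106 seconds
In hours: 269106 / 3600 ≈ 74.8
In days: 269106 / 86400 ≈ 3.11

269106 seconds (74.8 hours / 3.11 days)


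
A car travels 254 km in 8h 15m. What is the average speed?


30.8 km/h

Distance: 254 km
Time: 8h 15m = 495 min = 495/60 = 33/4 hours
Speed = 254 ÷ (33/4) = 254 × 4 / 33 = 1016/33 ≈ 30.8 km/h


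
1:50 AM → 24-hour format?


01:50

Input: 1:50 AM
AM hour stays: 1


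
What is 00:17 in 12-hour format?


12:17 AM

Hour: 0
0 → 12 AM (midnight)


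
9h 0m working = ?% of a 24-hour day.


Time: 540 minutes
Day: 1440 minutes
Percentage = (540/1440) × 100 = 37.5%

37.5%


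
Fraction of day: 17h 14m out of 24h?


Total minutes: 17×60 + 14 = 1034
Day = 24×60 = 1440 minutes
Fraction = 1034/1440 ≈ 0.7181
As a percentage: 1034/1440 × 100 ≈ 71.81%

0.7181 (71.81%)


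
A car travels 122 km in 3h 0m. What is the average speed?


Distance: 122 km
Time: 3 hours
Speed = 122 / 3 ≈ 40.7 km/h

40.7 km/h


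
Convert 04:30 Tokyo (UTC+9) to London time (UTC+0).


Time difference = UTC+0 - UTC+9 = -9 hours
New hour = (4 -9) mod 24
= -5 mod 24 = 19
Minutes unchanged → 19:30; -5 < 0 → previous day

19:30 (previous day)


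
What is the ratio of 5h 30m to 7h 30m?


11:15 (0.73)

Duration 1: 330 minutes
Duration 2: 450 minutes
Ratio = 330:450
GCD = 30
Simplified = 11:15
As a decimal: 11/15 ≈ 0.73


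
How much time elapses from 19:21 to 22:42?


End time in minutes: 22×60 + 42 = 1362
Start time in minutes: 19×60 + 21 = 1161
Difference = 1362 - 1161 = 201 minutes
= 3 hours 21 minutes

3h 21m


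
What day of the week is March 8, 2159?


Zeller's congruence:
q=8, m=3, k=59, j=21
h = (8 + ⌊13×4/5⌋ + 59 + ⌊59/4⌋ + ⌊21/4⌋ - 2×21) mod 7
= (8 + 10 + 59 + 14 + 5 - 42) mod 7
= 54 mod 7 = 5
h=5 → Thursday

Thursday


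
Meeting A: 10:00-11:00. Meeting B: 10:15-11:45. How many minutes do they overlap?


Meeting A: 600-660 (in minutes from midnight)
Meeting B: 615-705
Overlap start = max(600, 615) = 615
Overlap end = min(660, 705) = 660
Overlap = max(0, 660 - 615) = 45 min

45 minutes


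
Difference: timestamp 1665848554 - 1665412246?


Difference = 1665848554 - 1665412246 = 436308 seconds
In hours: 436308 / 3600 ≈ 121.2
In days: 436308 / 86400 ≈ 5.05

436308 seconds (121.2 hours / 5.05 days)


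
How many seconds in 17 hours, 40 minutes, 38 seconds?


63638 seconds

Hours: 17 × 3600 = 61200
Minutes: 40 × 60 = 2400
Seconds: 38
Total = 61200 + 2400 + 38 = 63638


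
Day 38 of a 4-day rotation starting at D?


Shift A

Shifts: A, B, C, D
Start: D (index 3)
Day 38: (3 + 38 - 1) mod 4
= 40 mod 4
= 0
Index 0 → shift A


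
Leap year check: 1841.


Rules: divisible by 4 AND (not by 100 OR by 400)
1841 ÷ 4 = 460 remainder 1 → not divisible by 4
Not divisible by 4 → not a leap year

No


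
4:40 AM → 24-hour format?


04:40

Input: 4:40 AM
AM hour stays: 4


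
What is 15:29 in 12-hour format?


3:29 PM

Hour: 15
15 - 12 = 3 → PM


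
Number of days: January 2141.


Month: January (month 1)
January has 31 days

31 days


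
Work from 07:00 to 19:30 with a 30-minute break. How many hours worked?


12h 0m (720 minutes)

Total time = (19×60+30) - (7×60+0)
= 1170 - 420 = 750 min
Minus break: 750 - 30 = 720 min
= 12h 0m


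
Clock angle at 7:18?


Hour hand = 7×30 + 18×0.5 = 219.0°
Minute hand = 18×6 = 108°
Difference = |219.0 - 108| = 111.0°

111.0°


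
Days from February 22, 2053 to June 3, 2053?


From February 22, 2053 to June 3, 2053
Rest of February 2053: 28 - 22 = 6
Full months: March 31, April 30, May 31
Days into June 2053: 3
Total = 6 + 31 + 30 + 31 + 3 = 101 days

101 days


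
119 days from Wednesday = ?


Wednesday

Start: Wednesday (index 2)
(2 + 119) mod 7
= 121 mod 7
= 2
Index 2 → Wednesday


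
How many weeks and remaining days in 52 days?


7 weeks 3 days

Weeks: 52 ÷ 7 = 7 remainder 3


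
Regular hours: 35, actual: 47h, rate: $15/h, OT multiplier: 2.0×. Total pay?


$885.00

Regular: 35h × $15 = $525.00
Overtime: 47 - 35 = 12h
OT pay: 12h × $15 × 2.0 = $360.00
Total = $525.00 + $360.00 = $885.00


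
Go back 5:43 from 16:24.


10:41

Start: 984 minutes from midnight
Subtract: 343 minutes
Remaining: 984 - 343 = 641
Hours: 10, Minutes: 41


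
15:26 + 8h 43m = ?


Start: 926 minutes from midnight
Add: 523 minutes
Total: 1449 minutes
Hours: 1449 ÷ 60 = 24 remainder 9
24 ≥ 24 → 24 - 24 = 0 (next day)

00:09 (next day)


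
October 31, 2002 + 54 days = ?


Start: October 31, 2002
Add 54 days
October 31 → November 1: 31 - 31 + 1 = 1 days (54 - 1 = 53 left)
November 1 → December 1: 30 - 1 + 1 = 30 days (53 - 30 = 23 left)
December 1 + 23 = December 24, 2002

December 24, 2002


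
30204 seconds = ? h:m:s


Hours: 30204 ÷ 3600 = 8 remainder 1404
Minutes: 1404 ÷ 60 = 23 remainder 24
Seconds: 24

8h 23m 24s


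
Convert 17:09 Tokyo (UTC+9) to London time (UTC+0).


08:09

Time difference = UTC+0 - UTC+9 = -9 hours
New hour = (17 -9) mod 24
= 8 mod 24 = 8
Minutes unchanged → 08:09


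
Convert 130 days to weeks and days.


18 weeks 4 days

Weeks: 130 ÷ 7 = 18 remainder 4


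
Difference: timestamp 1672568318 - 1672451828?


116490 seconds (32.4 hours / 1.35 days)

Difference = 1672568318 - 1672451828 = 116490 seconds
In hours: 116490 / 3600 ≈ 32.4
In days: 116490 / 86400 ≈ 1.35


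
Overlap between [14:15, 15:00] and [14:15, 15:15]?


Meeting A: 855-900 (in minutes from midnight)
Meeting B: 855-915
Overlap start = max(855, 855) = 855
Overlap end = min(900, 915) = 900
Overlap = max(0, 900 - 855) = 45 min

45 minutes


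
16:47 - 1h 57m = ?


14:50

Start: 1007 minutes from midnight
Subtract: 117 minutes
Remaining: 1007 - 117 = 890
Hours: 14, Minutes: 50


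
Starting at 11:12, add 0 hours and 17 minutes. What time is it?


Start: 672 minutes from midnight
Add: 17 minutes
Total: 689 minutes
Hours: 689 ÷ 60 = 11 remainder 29

11:29


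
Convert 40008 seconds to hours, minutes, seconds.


11h 6m 48s

Hours: 40008 ÷ 3600 = 11 remainder 408
Minutes: 408 ÷ 60 = 6 remainder 48
Seconds: 48


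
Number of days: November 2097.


Month: November (month 11)
November has 30 days

30 days


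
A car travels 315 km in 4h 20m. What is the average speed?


Distance: 315 km
Time: 4h 20m = 260 min = 260/60 = 13/3 hours
Speed = 315 ÷ (13/3) = 315 × 3 / 13 = 945/13 ≈ 72.7 km/h

72.7 km/h


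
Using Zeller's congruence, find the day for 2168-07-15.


Friday

Zeller's congruence:
q=15, m=7, k=68, j=21
h = (15 + ⌊13×8/5⌋ + 68 + ⌊68/4⌋ + ⌊21/4⌋ - 2×21) mod 7
= (15 + 20 + 68 + 17 + 5 - 42) mod 7
= 83 mod 7 = 6
h=6 → Friday


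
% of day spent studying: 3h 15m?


Time: 195 minutes
Day: 1440 minutes
Percentage = (195/1440) × 100 ≈ 13.5%

13.5%


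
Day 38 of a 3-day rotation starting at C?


Shifts: A, B, C
Start: C (index 2)
Day 38: (2 + 38 - 1) mod 3
= 39 mod 3
= 0
Index 0 → shift A

Shift A


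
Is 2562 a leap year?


Rules: divisible by 4 AND (not by 100 OR by 400)
2562 ÷ 4 = 640 remainder 2 → not divisible by 4
Not divisible by 4 → not a leap year

No


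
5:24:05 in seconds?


19445 seconds

Hours: 5 × 3600 = 18000
Minutes: 24 × 60 = 1440
Seconds: 5
Total = 18000 + 1440 + 5 = 19445


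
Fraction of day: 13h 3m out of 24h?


0.5438 (54.38%)

Total minutes: 13×60 + 3 = 783
Day = 24×60 = 1440 minutes
Fraction = 783/1440 ≈ 0.5438
As a percentage: 783/1440 × 100 ≈ 54.38%


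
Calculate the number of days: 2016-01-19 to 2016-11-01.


287 days

From January 19, 2016 to November 1, 2016
Rest of January 2016: 31 - 19 = 12
Full months: February 2016 29, March 31, April 30, May 31, June 30, July 31, August 31, September 30, October 31
Days into November 2016: 1
Total = 12 + 29 + 31 + 30 + 31 + 30 + 31 + 31 + 30 + 31 + 1 = 287 days


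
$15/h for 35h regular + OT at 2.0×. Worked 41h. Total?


Regular: 35h × $15 = $525.00
Overtime: 41 - 35 = 6h
OT pay: 6h × $15 × 2.0 = $180.00
Total = $525.00 + $180.00 = $705.00

$705.00


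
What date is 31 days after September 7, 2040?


October 8, 2040

Start: September 7, 2040
Add 31 days
September 7 → October 1: 30 - 7 + 1 = 24 days (31 - 24 = 7 left)
October 1 + 7 = October 8, 2040


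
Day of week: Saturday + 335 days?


Start: Saturday (index 5)
(5 + 335) mod 7
= 340 mod 7
= 4
Index 4 → Friday

Friday


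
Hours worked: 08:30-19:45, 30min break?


10h 45m (645 minutes)

Total time = (19×60+45) - (8×60+30)
= 1185 - 510 = 675 min
Minus break: 675 - 30 = 645 min
= 10h 45m


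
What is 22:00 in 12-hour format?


10:00 PM

Hour: 22
22 - 12 = 10 → PM


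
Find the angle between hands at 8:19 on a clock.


135.5°

Hour hand = 8×30 + 19×0.5 = 249.5°
Minute hand = 19×6 = 114°
Difference = |249.5 - 114| = 135.5°


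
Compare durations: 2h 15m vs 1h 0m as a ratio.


9:4 (2.25)

Duration 1: 135 minutes
Duration 2: 60 minutes
Ratio = 135:60
GCD = 15
Simplified = 9:4
As a decimal: 9/4 = 2.25


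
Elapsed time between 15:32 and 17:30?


End time in minutes: 17×60 + 30 = 1050
Start time in minutes: 15×60 + 32 = 932
Difference = 1050 - 932 = 118 minutes
= 1 hours 58 minutes

1h 58m


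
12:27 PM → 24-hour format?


12:27

Input: 12:27 PM
12 PM → 12 (noon)


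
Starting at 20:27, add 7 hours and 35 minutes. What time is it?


04:02 (next day)

Start: 1227 minutes from midnight
Add: 455 minutes
Total: 1682 minutes
Hours: 1682 ÷ 60 = 28 remainder 2
28 ≥ 24 → 28 - 24 = 4 (next day)


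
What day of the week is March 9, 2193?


Zeller's congruence:
q=9, m=3, k=93, j=21
h = (9 + ⌊13×4/5⌋ + 93 + ⌊93/4⌋ + ⌊21/4⌋ - 2×21) mod 7
= (9 + 10 + 93 + 23 + 5 - 42) mod 7
= 98 mod 7 = 0
h=0 → Saturday

Saturday


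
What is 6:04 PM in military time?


18:04

Input: 6:04 PM
PM: 6 + 12 = 18


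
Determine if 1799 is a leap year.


No

Rules: divisible by 4 AND (not by 100 OR by 400)
1799 ÷ 4 = 449 remainder 3 → not divisible by 4
Not divisible by 4 → not a leap year


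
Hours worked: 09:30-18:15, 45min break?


Total time = (18×60+15) - (9×60+30)
= 1095 - 570 = 525 min
Minus break: 525 - 45 = 480 min
= 8h 0m

8h 0m (480 minutes)


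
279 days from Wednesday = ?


Start: Wednesday (index 2)
(2 + 279) mod 7
= 281 mod 7
= 1
Index 1 → Tuesday

Tuesday


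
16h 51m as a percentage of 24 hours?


0.7021 (70.21%)

Total minutes: 16×60 + 51 = 1011
Day = 24×60 = 1440 minutes
Fraction = 1011/1440 ≈ 0.7021
As a percentage: 1011/1440 × 100 ≈ 70.21%


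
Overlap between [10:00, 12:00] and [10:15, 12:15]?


Meeting A: 600-720 (in minutes from midnight)
Meeting B: 615-735
Overlap start = max(600, 615) = 615
Overlap end = min(720, 735) = 720
Overlap = max(0, 720 - 615) = 105 min

105 minutes


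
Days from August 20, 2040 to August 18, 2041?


363 days

From August 20, 2040 to August 18, 2041
Rest of August 2040: 31 - 20 = 11
Full months: September 30, October 31, November 30, December 31, January 31, February 2041 28, March 31, April 30, May 31, June 30, July 31
Days into August 2041: 18
Total = 11 + 30 + 31 + 30 + 31 + 31 + 28 + 31 + 30 + 31 + 30 + 31 + 18 = 363 days


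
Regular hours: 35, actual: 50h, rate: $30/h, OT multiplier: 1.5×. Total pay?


Regular: 35h × $30 = $1050.00
Overtime: 50 - 35 = 15h
OT pay: 15h × $30 × 1.5 = $675.00
Total = $1050.00 + $675.00 = $1725.00

$1725.00


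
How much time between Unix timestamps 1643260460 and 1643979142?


Difference = 1643979142 - 1643260460 = 718682 seconds
In hours: 718682 / 3600 ≈ 199.6
In days: 718682 / 86400 ≈ 8.32

718682 seconds (199.6 hours / 8.32 days)


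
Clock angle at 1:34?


157.0°

Hour hand = 1×30 + 34×0.5 = 47.0°
Minute hand = 34×6 = 204°
Difference = |47.0 - 204| = 157.0°


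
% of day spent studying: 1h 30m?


6.3%

Time: 90 minutes
Day: 1440 minutes
Percentage = (90/1440) × 100 ≈ 6.3%


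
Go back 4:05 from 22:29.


18:24

Start: 1349 minutes from midnight
Subtract: 245 minutes
Remaining: 1349 - 245 = 1104
Hours: 18, Minutes: 24


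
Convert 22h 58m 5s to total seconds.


Hours: 22 × 3600 = 79200
Minutes: 58 × 60 = 3480
Seconds: 5
Total = 79200 + 3480 + 5 = 82685

82685 seconds


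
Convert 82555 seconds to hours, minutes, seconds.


Hours: 82555 ÷ 3600 = 22 remainder 3355
Minutes: 3355 ÷ 60 = 55 remainder 55
Seconds: 55

22h 55m 55s


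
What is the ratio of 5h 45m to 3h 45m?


Duration 1: 345 minutes
Duration 2: 225 minutes
Ratio = 345:225
GCD = 15
Simplified = 23:15
As a decimal: 23/15 ≈ 1.53

23:15 (1.53)


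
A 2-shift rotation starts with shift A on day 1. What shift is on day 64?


Shift B

Shifts: A, B
Start: A (index 0)
Day 64: (0 + 64 - 1) mod 2
= 63 mod 2
= 1
Index 1 → shift B


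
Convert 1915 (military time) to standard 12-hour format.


Hour: 19
19 - 12 = 7 → PM

7:15 PM


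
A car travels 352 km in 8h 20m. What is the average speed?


Distance: 352 km
Time: 8h 20m = 500 min = 500/60 = 25/3 hours
Speed = 352 ÷ (25/3) = 352 × 3 / 25 = 1056/25 ≈ 42.2 km/h

42.2 km/h


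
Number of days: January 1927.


Month: January (month 1)
January has 31 days

31 days


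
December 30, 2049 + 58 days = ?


February 26, 2050

Start: December 30, 2049
Add 58 days
December 30 → January 1: 31 - 30 + 1 = 2 days (58 - 2 = 56 left)
January 1 → February 1: 31 - 1 + 1 = 31 days (56 - 31 = 25 left)
February 1 + 25 = February 26, 2050


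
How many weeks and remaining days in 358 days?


51 weeks 1 days

Weeks: 358 ÷ 7 = 51 remainder 1


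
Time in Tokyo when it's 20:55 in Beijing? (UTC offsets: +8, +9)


21:55

Time difference = UTC+9 - UTC+8 = +1 hours
New hour = (20 + 1) mod 24
= 21 mod 24 = 21
Minutes unchanged → 21:55


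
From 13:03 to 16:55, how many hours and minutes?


3h 52m

End time in minutes: 16×60 + 55 = 1015
Start time in minutes: 13×60 + 3 = 783
Difference = 1015 - 783 = 232 minutes
= 3 hours 52 minutes


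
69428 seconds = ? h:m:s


19h 17m 8s

Hours: 69428 ÷ 3600 = 19 remainder 1028
Minutes: 1028 ÷ 60 = 17 remainder 8
Seconds: 8


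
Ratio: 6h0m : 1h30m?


Duration 1: 360 minutes
Duration 2: 90 minutes
Ratio = 360:90
GCD = 90
Simplified = 4:1
As a decimal: 4/1 = 4.00

4:1 (4.00)


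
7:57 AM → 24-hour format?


07:57

Input: 7:57 AM
AM hour stays: 7


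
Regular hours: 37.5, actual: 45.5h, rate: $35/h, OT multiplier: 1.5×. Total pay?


Regular: 37.5h × $35 = $1312.50
Overtime: 45.5 - 37.5 = 8.0h
OT pay: 8.0h × $35 × 1.5 = $420.00
Total = $1312.50 + $420.00 = $1732.50

$1732.50


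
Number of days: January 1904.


Month: January (month 1)
January has 31 days

31 days


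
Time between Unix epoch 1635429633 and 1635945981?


516348 seconds (143.4 hours / 5.98 days)

Difference = 1635945981 - 1635429633 = 516348 seconds
In hours: 516348 / 3600 ≈ 143.4
In days: 516348 / 86400 ≈ 5.98


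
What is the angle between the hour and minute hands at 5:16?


Hour hand = 5×30 + 16×0.5 = 158.0°
Minute hand = 16×6 = 96°
Difference = |158.0 - 96| = 62.0°

62.0°


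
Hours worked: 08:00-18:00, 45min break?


Total time = (18×60+0) - (8×60+0)
= 1080 - 480 = 600 min
Minus break: 600 - 45 = 555 min
= 9h 15m

9h 15m (555 minutes)


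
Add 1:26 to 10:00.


Start: 600 minutes from midnight
Add: 86 minutes
Total: 686 minutes
Hours: 686 ÷ 60 = 11 remainder 26

11:26


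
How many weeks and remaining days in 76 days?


10 weeks 6 days

Weeks: 76 ÷ 7 = 10 remainder 6


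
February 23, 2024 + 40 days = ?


Start: February 23, 2024
Add 40 days
February 23 → March 1: 29 - 23 + 1 = 7 days (40 - 7 = 33 left)
March 1 → April 1: 31 - 1 + 1 = 31 days (33 - 31 = 2 left)
April 1 + 2 = April 3, 2024

April 3, 2024


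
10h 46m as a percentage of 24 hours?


0.4486 (44.86%)

Total minutes: 10×60 + 46 = 646
Day = 24×60 = 1440 minutes
Fraction = 646/1440 ≈ 0.4486
As a percentage: 646/1440 × 100 ≈ 44.86%


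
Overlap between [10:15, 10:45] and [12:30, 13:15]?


Meeting A: 615-645 (in minutes from midnight)
Meeting B: 750-795
Overlap start = max(615, 750) = 750
Overlap end = min(645, 795) = 645
Overlap = max(0, 645 - 750) = 0 min

0 minutes


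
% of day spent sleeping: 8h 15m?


34.4%

Time: 495 minutes
Day: 1440 minutes
Percentage = (495/1440) × 100 ≈ 34.4%


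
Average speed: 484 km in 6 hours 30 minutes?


Distance: 484 km
Time: 6h 30m = 390 min = 390/60 = 13/2 hours
Speed = 484 ÷ (13/2) = 484 × 2 / 13 = 968/13 ≈ 74.5 km/h

74.5 km/h


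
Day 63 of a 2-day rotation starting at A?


Shift A

Shifts: A, B
Start: A (index 0)
Day 63: (0 + 63 - 1) mod 2
= 62 mod 2
= 0
Index 0 → shift A


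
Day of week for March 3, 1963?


Sunday

Zeller's congruence:
q=3, m=3, k=63, j=19
h = (3 + ⌊13×4/5⌋ + 63 + ⌊63/4⌋ + ⌊19/4⌋ - 2×19) mod 7
= (3 + 10 + 63 + 15 + 4 - 38) mod 7
= 57 mod 7 = 1
h=1 → Sunday


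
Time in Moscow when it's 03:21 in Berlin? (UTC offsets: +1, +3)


05:21

Time difference = UTC+3 - UTC+1 = +2 hours
New hour = (3 + 2) mod 24
= 5 mod 24 = 5
Minutes unchanged → 05:21


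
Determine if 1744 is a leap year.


Rules: divisible by 4 AND (not by 100 OR by 400)
1744 ÷ 4 = 436 exactly → divisible by 4
1744 ÷ 100 = 17 remainder 44 → not divisible by 100
Divisible by 4 but not by 100 → leap year

Yes


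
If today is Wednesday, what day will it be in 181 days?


Tuesday

Start: Wednesday (index 2)
(2 + 181) mod 7
= 183 mod 7
= 1
Index 1 → Tuesday


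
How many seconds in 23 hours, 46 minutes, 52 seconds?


Hours: 23 × 3600 = 82800
Minutes: 46 × 60 = 2760
Seconds: 52
Total = 82800 + 2760 + 52 = 85612

85612 seconds


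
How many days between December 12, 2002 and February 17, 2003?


67 days

From December 12, 2002 to February 17, 2003
Rest of December 2002: 31 - 12 = 19
Full months: January 31
Days into February 2003: 17
Total = 19 + 31 + 17 = 67 days


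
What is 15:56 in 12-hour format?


Hour: 15
15 - 12 = 3 → PM

3:56 PM


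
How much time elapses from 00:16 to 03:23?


3h 7m

End time in minutes: 3×60 + 23 = 203
Start time in minutes: 0×60 + 16 = 16
Difference = 203 - 16 = 187 minutes
= 3 hours 7 minutes


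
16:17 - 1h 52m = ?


14:25

Start: 977 minutes from midnight
Subtract: 112 minutes
Remaining: 977 - 112 = 865
Hours: 14, Minutes: 25


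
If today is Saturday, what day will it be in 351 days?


Start: Saturday (index 5)
(5 + 351) mod 7
= 356 mod 7
= 6
Index 6 → Sunday

Sunday


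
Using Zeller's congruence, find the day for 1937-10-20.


Wednesday

Zeller's congruence:
q=20, m=10, k=37, j=19
h = (20 + ⌊13×11/5⌋ + 37 + ⌊37/4⌋ + ⌊19/4⌋ - 2×19) mod 7
= (20 + 28 + 37 + 9 + 4 - 38) mod 7
= 60 mod 7 = 4
h=4 → Wednesday


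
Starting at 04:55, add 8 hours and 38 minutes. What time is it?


13:33

Start: 295 minutes from midnight
Add: 518 minutes
Total: 813 minutes
Hours: 813 ÷ 60 = 13 remainder 33


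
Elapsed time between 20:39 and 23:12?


2h 33m

End time in minutes: 23×60 + 12 = 1392
Start time in minutes: 20×60 + 39 = 1239
Difference = 1392 - 1239 = 153 minutes
= 2 hours 33 minutes


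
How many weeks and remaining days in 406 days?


Weeks: 406 ÷ 7 = 58 remainder 0

58 weeks 0 days


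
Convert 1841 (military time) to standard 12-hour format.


6:41 PM

Hour: 18
18 - 12 = 6 → PM


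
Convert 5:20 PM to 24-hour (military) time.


Input: 5:20 PM
PM: 5 + 12 = 17

17:20


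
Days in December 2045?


31 days

Month: December (month 12)
December has 31 days


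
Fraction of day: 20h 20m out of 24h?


0.8472 (84.72%)

Total minutes: 20×60 + 20 = 1220
Day = 24×60 = 1440 minutes
Fraction = 1220/1440 ≈ 0.8472
As a percentage: 1220/1440 × 100 ≈ 84.72%


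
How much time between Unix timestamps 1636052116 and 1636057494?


Difference = 1636057494 - 1636052116 = 5378 seconds
In hours: 5378 / 3600 ≈ 1.5
In days: 5378 / 86400 ≈ 0.06

5378 seconds (1.5 hours / 0.06 days)


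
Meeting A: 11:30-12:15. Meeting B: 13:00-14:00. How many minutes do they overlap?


0 minutes

Meeting A: 690-735 (in minutes from midnight)
Meeting B: 780-840
Overlap start = max(690, 780) = 780
Overlap end = min(735, 840) = 735
Overlap = max(0, 735 - 780) = 0 min


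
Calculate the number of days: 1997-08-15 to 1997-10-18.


From August 15, 1997 to October 18, 1997
Rest of August 1997: 31 - 15 = 16
Full months: September 30
Days into October 1997: 18
Total = 16 + 30 + 18 = 64 days

64 days


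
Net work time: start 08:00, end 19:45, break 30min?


11h 15m (675 minutes)

Total time = (19×60+45) - (8×60+0)
= 1185 - 480 = 705 min
Minus break: 705 - 30 = 675 min
= 11h 15m


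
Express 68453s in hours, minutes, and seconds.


19h 0m 53s

Hours: 68453 ÷ 3600 = 19 remainder 53
Minutes: 53 ÷ 60 = 0 remainder 53
Seconds: 53


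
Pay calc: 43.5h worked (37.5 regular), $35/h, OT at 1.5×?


$1627.50

Regular: 37.5h × $35 = $1312.50
Overtime: 43.5 - 37.5 = 6.0h
OT pay: 6.0h × $35 × 1.5 = $315.00
Total = $1312.50 + $315.00 = $1627.50


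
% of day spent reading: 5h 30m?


Time: 330 minutes
Day: 1440 minutes
Percentage = (330/1440) × 100 ≈ 22.9%

22.9%


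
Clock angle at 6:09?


130.5°

Hour hand = 6×30 + 9×0.5 = 184.5°
Minute hand = 9×6 = 54°
Difference = |184.5 - 54| = 130.5°


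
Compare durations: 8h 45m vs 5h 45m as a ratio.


Duration 1: 525 minutes
Duration 2: 345 minutes
Ratio = 525:345
GCD = 15
Simplified = 35:23
As a decimal: 35/23 ≈ 1.52

35:23 (1.52)


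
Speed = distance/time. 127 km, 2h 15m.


56.4 km/h

Distance: 127 km
Time: 2h 15m = 135 min = 135/60 = 9/4 hours
Speed = 127 ÷ (9/4) = 127 × 4 / 9 = 508/9 ≈ 56.4 km/h


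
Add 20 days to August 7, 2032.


August 27, 2032

Start: August 7, 2032
Add 20 days
August 7 + 20 = August 27, 2032


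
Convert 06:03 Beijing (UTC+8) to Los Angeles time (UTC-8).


14:03 (previous day)

Time difference = UTC-8 - UTC+8 = -16 hours
New hour = (6 -16) mod 24
= -10 mod 24 = 14
Minutes unchanged → 14:03; -10 < 0 → previous day


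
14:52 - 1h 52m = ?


Start: 892 minutes from midnight
Subtract: 112 minutes
Remaining: 892 - 112 = 780
Hours: 13, Minutes: 0

13:00


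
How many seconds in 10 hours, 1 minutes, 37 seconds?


36097 seconds

Hours: 10 × 3600 = 36000
Minutes: 1 × 60 = 60
Seconds: 37
Total = 36000 + 60 + 37 = 36097


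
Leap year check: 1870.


Rules: divisible by 4 AND (not by 100 OR by 400)
1870 ÷ 4 = 467 remainder 2 → not divisible by 4
Not divisible by 4 → not a leap year

No


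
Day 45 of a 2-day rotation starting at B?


Shift B

Shifts: A, B
Start: B (index 1)
Day 45: (1 + 45 - 1) mod 2
= 45 mod 2
= 1
Index 1 → shift B


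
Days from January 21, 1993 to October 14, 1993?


266 days

From January 21, 1993 to October 14, 1993
Rest of January 1993: 31 - 21 = 10
Full months: February 1993 28, March 31, April 30, May 31, June 30, July 31, August 31, September 30
Days into October 1993: 14
Total = 10 + 28 + 31 + 30 + 31 + 30 + 31 + 31 + 30 + 14 = 266 days


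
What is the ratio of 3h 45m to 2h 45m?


Duration 1: 225 minutes
Duration 2: 165 minutes
Ratio = 225:165
GCD = 15
Simplified = 15:11
As a decimal: 15/11 ≈ 1.36

15:11 (1.36)


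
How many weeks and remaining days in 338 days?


48 weeks 2 days

Weeks: 338 ÷ 7 = 48 remainder 2


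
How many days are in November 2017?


Month: November (month 11)
November has 30 days

30 days


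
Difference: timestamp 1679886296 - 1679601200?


285096 seconds (79.2 hours / 3.30 days)

Difference = 1679886296 - 1679601200 = 285096 seconds
In hours: 285096 / 3600 ≈ 79.2
In days: 285096 / 86400 ≈ 3.30


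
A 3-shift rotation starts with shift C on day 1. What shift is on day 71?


Shift A

Shifts: A, B, C
Start: C (index 2)
Day 71: (2 + 71 - 1) mod 3
= 72 mod 3
= 0
Index 0 → shift A


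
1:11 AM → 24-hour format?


Input: 1:11 AM
AM hour stays: 1

01:11


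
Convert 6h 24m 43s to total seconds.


Hours: 6 × 3600 = 21600
Minutes: 24 × 60 = 1440
Seconds: 43
Total = 21600 + 1440 + 43 = 23083

23083 seconds


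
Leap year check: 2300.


Rules: divisible by 4 AND (not by 100 OR by 400)
2300 ÷ 4 = 575 exactly → divisible by 4
2300 ÷ 100 = 23 exactly → divisible by 100
2300 ÷ 400 = 5 remainder 300 → not divisible by 400
Divisible by 100 but not by 400 → not a leap year

No


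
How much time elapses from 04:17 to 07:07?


2h 50m

End time in minutes: 7×60 + 7 = 427
Start time in minutes: 4×60 + 17 = 257
Difference = 427 - 257 = 170 minutes
= 2 hours 50 minutes


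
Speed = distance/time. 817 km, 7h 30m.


Distance: 817 km
Time: 7h 30m = 450 min = 450/60 = 15/2 hours
Speed = 817 ÷ (15/2) = 817 × 2 / 15 = 1634/15 ≈ 108.9 km/h

108.9 km/h


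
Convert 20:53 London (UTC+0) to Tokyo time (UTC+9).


05:53 (next day)

Time difference = UTC+9 - UTC+0 = +9 hours
New hour = (20 + 9) mod 24
= 29 mod 24 = 5
Minutes unchanged → 05:53; 29 ≥ 24 → next day


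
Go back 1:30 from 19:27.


17:57

Start: 1167 minutes from midnight
Subtract: 90 minutes
Remaining: 1167 - 90 = 1077
Hours: 17, Minutes: 57


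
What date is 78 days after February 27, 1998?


May 16, 1998

Start: February 27, 1998
Add 78 days
February 27 → March 1: 28 - 27 + 1 = 2 days (78 - 2 = 76 left)
March 1 → April 1: 31 - 1 + 1 = 31 days (76 - 31 = 45 left)
April 1 → May 1: 30 - 1 + 1 = 30 days (45 - 30 = 15 left)
May 1 + 15 = May 16, 1998


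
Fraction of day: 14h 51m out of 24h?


Total minutes: 14×60 + 51 = 891
Day = 24×60 = 1440 minutes
Fraction = 891/1440 ≈ 0.6188
As a percentage: 891/1440 × 100 ≈ 61.88%

0.6188 (61.88%)


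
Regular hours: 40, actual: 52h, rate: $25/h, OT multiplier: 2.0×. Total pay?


$1600.00

Regular: 40h × $25 = $1000.00
Overtime: 52 - 40 = 12h
OT pay: 12h × $25 × 2.0 = $600.00
Total = $1000.00 + $600.00 = $1600.00


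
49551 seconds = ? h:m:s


Hours: 49551 ÷ 3600 = 13 remainder 2751
Minutes: 2751 ÷ 60 = 45 remainder 51
Seconds: 51

13h 45m 51s


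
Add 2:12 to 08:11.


Start: 491 minutes from midnight
Add: 132 minutes
Total: 623 minutes
Hours: 623 ÷ 60 = 10 remainder 23

10:23


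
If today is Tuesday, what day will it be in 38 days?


Start: Tuesday (index 1)
(1 + 38) mod 7
= 39 mod 7
= 4
Index 4 → Friday

Friday


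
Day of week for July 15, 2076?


Zeller's congruence:
q=15, m=7, k=76, j=20
h = (15 + ⌊13×8/5⌋ + 76 + ⌊76/4⌋ + ⌊20/4⌋ - 2×20) mod 7
= (15 + 20 + 76 + 19 + 5 - 40) mod 7
= 95 mod 7 = 4
h=4 → Wednesday

Wednesday


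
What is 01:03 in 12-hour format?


1:03 AM

Hour: 1
1 < 12 → AM


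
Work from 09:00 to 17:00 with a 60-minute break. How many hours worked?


Total time = (17×60+0) - (9×60+0)
= 1020 - 540 = 480 min
Minus break: 480 - 60 = 420 min
= 7h 0m

7h 0m (420 minutes)


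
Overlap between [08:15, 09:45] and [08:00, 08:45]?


Meeting A: 495-585 (in minutes from midnight)
Meeting B: 480-525
Overlap start = max(495, 480) = 495
Overlap end = min(585, 525) = 525
Overlap = max(0, 525 - 495) = 30 min

30 minutes


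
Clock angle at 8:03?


136.5°

Hour hand = 8×30 + 3×0.5 = 241.5°
Minute hand = 3×6 = 18°
Difference = |241.5 - 18| = 223.5°
Since > 180°: 360 - 223.5 = 136.5°


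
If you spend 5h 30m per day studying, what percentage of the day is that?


Time: 330 minutes
Day: 1440 minutes
Percentage = (330/1440) × 100 ≈ 22.9%

22.9%


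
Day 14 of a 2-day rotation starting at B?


Shifts: A, B
Start: B (index 1)
Day 14: (1 + 14 - 1) mod 2
= 14 mod 2
= 0
Index 0 → shift A

Shift A


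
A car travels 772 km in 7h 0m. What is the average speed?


110.3 km/h

Distance: 772 km
Time: 7 hours
Speed = 772 / 7 ≈ 110.3 km/h


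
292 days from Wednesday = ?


Start: Wednesday (index 2)
(2 + 292) mod 7
= 294 mod 7
= 0
Index 0 → Monday

Monday


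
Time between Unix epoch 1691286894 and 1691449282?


Difference = 1691449282 - 1691286894 = 162388 seconds
In hours: 162388 / 3600 ≈ 45.1
In days: 162388 / 86400 ≈ 1.88

162388 seconds (45.1 hours / 1.88 days)


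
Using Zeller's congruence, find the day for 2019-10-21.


Zeller's congruence:
q=21, m=10, k=19, j=20
h = (21 + ⌊13×11/5⌋ + 19 + ⌊19/4⌋ + ⌊20/4⌋ - 2×20) mod 7
= (21 + 28 + 19 + 4 + 5 - 40) mod 7
= 37 mod 7 = 2
h=2 → Monday

Monday


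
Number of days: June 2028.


Month: June (month 6)
June has 30 days

30 days


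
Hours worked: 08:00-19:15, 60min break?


10h 15m (615 minutes)

Total time = (19×60+15) - (8×60+0)
= 1155 - 480 = 675 min
Minus break: 675 - 60 = 615 min
= 10h 15m


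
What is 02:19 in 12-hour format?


Hour: 2
2 < 12 → AM

2:19 AM


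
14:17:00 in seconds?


Hours: 14 × 3600 = 50400
Minutes: 17 × 60 = 1020
Seconds: 0
Total = 50400 + 1020 + 0 = 51420

51420 seconds


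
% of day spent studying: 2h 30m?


Time: 150 minutes
Day: 1440 minutes
Percentage = (150/1440) × 100 ≈ 10.4%

10.4%


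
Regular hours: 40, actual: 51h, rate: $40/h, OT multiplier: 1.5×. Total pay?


Regular: 40h × $40 = $1600.00
Overtime: 51 - 40 = 11h
OT pay: 11h × $40 × 1.5 = $660.00
Total = $1600.00 + $660.00 = $2260.00

$2260.00


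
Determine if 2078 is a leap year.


No

Rules: divisible by 4 AND (not by 100 OR by 400)
2078 ÷ 4 = 519 remainder 2 → not divisible by 4
Not divisible by 4 → not a leap year


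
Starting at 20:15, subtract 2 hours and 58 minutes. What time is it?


Start: 1215 minutes from midnight
Subtract: 178 minutes
Remaining: 1215 - 178 = 1037
Hours: 17, Minutes: 17

17:17


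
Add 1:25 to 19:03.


Start: 1143 minutes from midnight
Add: 85 minutes
Total: 1228 minutes
Hours: 1228 ÷ 60 = 20 remainder 28

20:28


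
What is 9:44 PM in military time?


21:44

Input: 9:44 PM
PM: 9 + 12 = 21


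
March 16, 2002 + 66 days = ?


May 21, 2002

Start: March 16, 2002
Add 66 days
March 16 → April 1: 31 - 16 + 1 = 16 days (66 - 16 = 50 left)
April 1 → May 1: 30 - 1 + 1 = 30 days (50 - 30 = 20 left)
May 1 + 20 = May 21, 2002


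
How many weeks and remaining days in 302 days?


43 weeks 1 days

Weeks: 302 ÷ 7 = 43 remainder 1


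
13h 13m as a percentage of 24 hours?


Total minutes: 13×60 + 13 = 793
Day = 24×60 = 1440 minutes
Fraction = 793/1440 ≈ 0.5507
As a percentage: 793/1440 × 100 ≈ 55.07%

0.5507 (55.07%)


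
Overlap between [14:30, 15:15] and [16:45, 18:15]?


0 minutes

Meeting A: 870-915 (in minutes from midnight)
Meeting B: 1005-1095
Overlap start = max(870, 1005) = 1005
Overlap end = min(915, 1095) = 915
Overlap = max(0, 915 - 1005) = 0 min


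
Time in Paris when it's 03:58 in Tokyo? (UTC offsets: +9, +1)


Time difference = UTC+1 - UTC+9 = -8 hours
New hour = (3 -8) mod 24
= -5 mod 24 = 19
Minutes unchanged → 19:58; -5 < 0 → previous day

19:58 (previous day)


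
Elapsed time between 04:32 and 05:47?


1h 15m

End time in minutes: 5×60 + 47 = 347
Start time in minutes: 4×60 + 32 = 272
Difference = 347 - 272 = 75 minutes
= 1 hours 15 minutes


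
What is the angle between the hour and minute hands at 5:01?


Hour hand = 5×30 + 1×0.5 = 150.5°
Minute hand = 1×6 = 6°
Difference = |150.5 - 6| = 144.5°

144.5°


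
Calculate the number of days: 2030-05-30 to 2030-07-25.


From May 30, 2030 to July 25, 2030
Rest of May 2030: 31 - 30 = 1
Full months: June 30
Days into July 2030: 25
Total = 1 + 30 + 25 = 56 days

56 days


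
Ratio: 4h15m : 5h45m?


Duration 1: 255 minutes
Duration 2: 345 minutes
Ratio = 255:345
GCD = 15
Simplified = 17:23
As a decimal: 17/23 ≈ 0.74

17:23 (0.74)


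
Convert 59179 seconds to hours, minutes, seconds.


16h 26m 19s

Hours: 59179 ÷ 3600 = 16 remainder 1579
Minutes: 1579 ÷ 60 = 26 remainder 19
Seconds: 19


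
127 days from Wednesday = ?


Thursday

Start: Wednesday (index 2)
(2 + 127) mod 7
= 129 mod 7
= 3
Index 3 → Thursday


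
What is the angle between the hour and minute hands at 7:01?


Hour hand = 7×30 + 1×0.5 = 210.5°
Minute hand = 1×6 = 6°
Difference = |210.5 - 6| = 204.5°
Since > 180°: 360 - 204.5 = 155.5°

155.5°


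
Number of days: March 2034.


Month: March (month 3)
March has 31 days

31 days


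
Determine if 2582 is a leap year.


No

Rules: divisible by 4 AND (not by 100 OR by 400)
2582 ÷ 4 = 645 remainder 2 → not divisible by 4
Not divisible by 4 → not a leap year


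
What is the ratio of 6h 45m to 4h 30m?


Duration 1: 405 minutes
Duration 2: 270 minutes
Ratio = 405:270
GCD = 135
Simplified = 3:2
As a decimal: 3/2 = 1.50

3:2 (1.50)


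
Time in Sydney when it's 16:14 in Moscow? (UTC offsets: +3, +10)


23:14

Time difference = UTC+10 - UTC+3 = +7 hours
New hour = (16 + 7) mod 24
= 23 mod 24 = 23
Minutes unchanged → 23:14


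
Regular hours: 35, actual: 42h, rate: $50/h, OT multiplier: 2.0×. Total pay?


Regular: 35h × $50 = $1750.00
Overtime: 42 - 35 = 7h
OT pay: 7h × $50 × 2.0 = $700.00
Total = $1750.00 + $700.00 = $2450.00

$2450.00


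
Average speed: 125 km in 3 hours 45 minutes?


Distance: 125 km
Time: 3h 45m = 225 min = 225/60 = 15/4 hours
Speed = 125 ÷ (15/4) = 125 × 4 / 15 = 500/15 ≈ 33.3 km/h

33.3 km/h


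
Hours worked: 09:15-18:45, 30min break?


9h 0m (540 minutes)

Total time = (18×60+45) - (9×60+15)
= 1125 - 555 = 570 min
Minus break: 570 - 30 = 540 min
= 9h 0m


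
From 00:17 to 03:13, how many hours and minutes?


End time in minutes: 3×60 + 13 = 193
Start time in minutes: 0×60 + 17 = 17
Difference = 193 - 17 = 176 minutes
= 2 hours 56 minutes

2h 56m


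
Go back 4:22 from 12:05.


07:43

Start: 725 minutes from midnight
Subtract: 262 minutes
Remaining: 725 - 262 = 463
Hours: 7, Minutes: 43


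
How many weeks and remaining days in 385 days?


Weeks: 385 ÷ 7 = 55 remainder 0

55 weeks 0 days


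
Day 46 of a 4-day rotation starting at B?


Shifts: A, B, C, D
Start: B (index 1)
Day 46: (1 + 46 - 1) mod 4
= 46 mod 4
= 2
Index 2 → shift C

Shift C


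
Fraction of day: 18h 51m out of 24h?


0.7854 (78.54%)

Total minutes: 18×60 + 51 = 1131
Day = 24×60 = 1440 minutes
Fraction = 1131/1440 ≈ 0.7854
As a percentage: 1131/1440 × 100 ≈ 78.54%


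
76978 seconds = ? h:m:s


Hours: 76978 ÷ 3600 = 21 remainder 1378
Minutes: 1378 ÷ 60 = 22 remainder 58
Seconds: 58

21h 22m 58s


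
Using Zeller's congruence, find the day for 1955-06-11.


Zeller's congruence:
q=11, m=6, k=55, j=19
h = (11 + ⌊13×7/5⌋ + 55 + ⌊55/4⌋ + ⌊19/4⌋ - 2×19) mod 7
= (11 + 18 + 55 + 13 + 4 - 38) mod 7
= 63 mod 7 = 0
h=0 → Saturday

Saturday


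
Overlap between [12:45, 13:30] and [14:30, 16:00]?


Meeting A: 765-810 (in minutes from midnight)
Meeting B: 870-960
Overlap start = max(765, 870) = 870
Overlap end = min(810, 960) = 810
Overlap = max(0, 810 - 870) = 0 min

0 minutes


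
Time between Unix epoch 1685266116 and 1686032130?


766014 seconds (212.8 hours / 8.87 days)

Difference = 1686032130 - 1685266116 = 766014 seconds
In hours: 766014 / 3600 ≈ 212.8
In days: 766014 / 86400 ≈ 8.87


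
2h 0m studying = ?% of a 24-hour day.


Time: 120 minutes
Day: 1440 minutes
Percentage = (120/1440) × 100 ≈ 8.3%

8.3%


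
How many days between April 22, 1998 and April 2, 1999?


345 days

From April 22, 1998 to April 2, 1999
Rest of April 1998: 30 - 22 = 8
Full months: May 31, June 30, July 31, August 31, September 30, October 31, November 30, December 31, January 31, February 1999 28, March 31
Days into April 1999: 2
Total = 8 + 31 + 30 + 31 + 31 + 30 + 31 + 30 + 31 + 31 + 28 + 31 + 2 = 345 days


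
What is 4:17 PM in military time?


Input: 4:17 PM
PM: 4 + 12 = 16

16:17


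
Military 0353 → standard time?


3:53 AM

Hour: 3
3 < 12 → AM


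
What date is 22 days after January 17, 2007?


February 8, 2007

Start: January 17, 2007
Add 22 days
January 17 → February 1: 31 - 17 + 1 = 15 days (22 - 15 = 7 left)
February 1 + 7 = February 8, 2007


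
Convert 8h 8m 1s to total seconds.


29281 seconds

Hours: 8 × 3600 = 28800
Minutes: 8 × 60 = 480
Seconds: 1
Total = 28800 + 480 + 1 = 29281


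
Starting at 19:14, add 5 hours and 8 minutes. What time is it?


Start: 1154 minutes from midnight
Add: 308 minutes
Total: 1462 minutes
Hours: 1462 ÷ 60 = 24 remainder 22
24 ≥ 24 → 24 - 24 = 0 (next day)

00:22 (next day)


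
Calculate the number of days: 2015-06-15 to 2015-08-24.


70 days

From June 15, 2015 to August 24, 2015
Rest of June 2015: 30 - 15 = 15
Full months: July 31
Days into August 2015: 24
Total = 15 + 31 + 24 = 70 days


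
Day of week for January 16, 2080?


Zeller's congruence:
q=16, m=13, k=79, j=20
h = (16 + ⌊13×14/5⌋ + 79 + ⌊79/4⌋ + ⌊20/4⌋ - 2×20) mod 7
= (16 + 36 + 79 + 19 + 5 - 40) mod 7
= 115 mod 7 = 3
h=3 → Tuesday

Tuesday


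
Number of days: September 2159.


30 days

Month: September (month 9)
September has 30 days


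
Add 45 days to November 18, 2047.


Start: November 18, 2047
Add 45 days
November 18 → December 1: 30 - 18 + 1 = 13 days (45 - 13 = 32 left)
December 1 → January 1: 31 - 1 + 1 = 31 days (32 - 31 = 1 left)
January 1 + 1 = January 2, 2048

January 2, 2048


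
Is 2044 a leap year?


Yes

Rules: divisible by 4 AND (not by 100 OR by 400)
2044 ÷ 4 = 511 exactly → divisible by 4
2044 ÷ 100 = 20 remainder 44 → not divisible by 100
Divisible by 4 but not by 100 → leap year


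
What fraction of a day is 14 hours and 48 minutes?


0.6167 (61.67%)

Total minutes: 14×60 + 48 = 888
Day = 24×60 = 1440 minutes
Fraction = 888/1440 ≈ 0.6167
As a percentage: 888/1440 × 100 ≈ 61.67%


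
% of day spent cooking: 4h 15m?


17.7%

Time: 255 minutes
Day: 1440 minutes
Percentage = (255/1440) × 100 ≈ 17.7%


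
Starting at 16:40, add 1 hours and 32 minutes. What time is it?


Start: 1000 minutes from midnight
Add: 92 minutes
Total: 1092 minutes
Hours: 1092 ÷ 60 = 18 remainder 12

18:12


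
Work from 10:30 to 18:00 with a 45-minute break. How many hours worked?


6h 45m (405 minutes)

Total time = (18×60+0) - (10×60+30)
= 1080 - 630 = 450 min
Minus break: 450 - 45 = 405 min
= 6h 45m


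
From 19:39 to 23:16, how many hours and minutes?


3h 37m

End time in minutes: 23×60 + 16 = 1396
Start time in minutes: 19×60 + 39 = 1179
Difference = 1396 - 1179 = 217 minutes
= 3 hours 37 minutes


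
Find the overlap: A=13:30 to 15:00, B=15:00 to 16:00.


Meeting A: 810-900 (in minutes from midnight)
Meeting B: 900-960
Overlap start = max(810, 900) = 900
Overlap end = min(900, 960) = 900
Overlap = max(0, 900 - 900) = 0 min

0 minutes
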